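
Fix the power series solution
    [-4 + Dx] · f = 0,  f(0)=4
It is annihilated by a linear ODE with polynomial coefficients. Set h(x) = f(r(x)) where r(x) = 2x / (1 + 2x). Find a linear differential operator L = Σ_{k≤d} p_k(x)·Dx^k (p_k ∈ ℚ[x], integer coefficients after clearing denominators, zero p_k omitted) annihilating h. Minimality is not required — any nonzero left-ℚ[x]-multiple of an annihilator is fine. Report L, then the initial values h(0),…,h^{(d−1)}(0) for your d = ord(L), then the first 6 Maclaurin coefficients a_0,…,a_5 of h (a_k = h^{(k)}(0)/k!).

f: a_k = 4, 16, 32, 128/3, 128/3, 512/15, …
L₀ from L_f via x↦r, Dx↦r'^{-1}Dx.
L = -8 + (1 + 4·x + 4·x^2)·Dx  (order 1).
h: a_k = 4, 32, 64, -128/3, -256/3, 3584/15, …
ICs: h(0) = 4.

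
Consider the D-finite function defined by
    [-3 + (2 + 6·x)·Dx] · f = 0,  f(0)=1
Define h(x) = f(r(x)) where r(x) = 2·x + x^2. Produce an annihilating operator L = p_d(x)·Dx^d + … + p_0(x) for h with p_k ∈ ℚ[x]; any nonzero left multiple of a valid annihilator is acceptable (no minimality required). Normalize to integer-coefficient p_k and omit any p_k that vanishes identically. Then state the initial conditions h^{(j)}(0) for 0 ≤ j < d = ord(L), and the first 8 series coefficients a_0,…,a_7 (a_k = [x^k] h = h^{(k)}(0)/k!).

f: a_k = 1, 3/2, -9/8, 27/16, -405/128, 1701/256, -15309/1024, 72171/2048, …
Substitute x→r, Dx→(1/r')Dx; clear ⇒ L₀.
L = (-3 - 3·x) + (1 + 6·x + 3·x^2)·Dx  (order 1).
h: a_k = 1, 3, -3, 9, -63/2, 243/2, -999/2, 4293/2, …
ICs: h(0) = 1.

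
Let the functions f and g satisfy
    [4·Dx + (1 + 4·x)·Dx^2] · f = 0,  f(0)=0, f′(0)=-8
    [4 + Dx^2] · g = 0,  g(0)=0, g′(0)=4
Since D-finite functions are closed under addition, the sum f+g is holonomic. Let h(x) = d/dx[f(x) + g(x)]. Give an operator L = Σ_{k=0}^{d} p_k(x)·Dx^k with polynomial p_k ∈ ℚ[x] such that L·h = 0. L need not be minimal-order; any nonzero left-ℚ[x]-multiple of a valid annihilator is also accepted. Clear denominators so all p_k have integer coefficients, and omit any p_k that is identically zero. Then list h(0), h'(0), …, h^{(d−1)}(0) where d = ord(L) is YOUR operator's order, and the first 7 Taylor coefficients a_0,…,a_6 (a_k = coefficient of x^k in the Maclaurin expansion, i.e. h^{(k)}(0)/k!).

f: a_k = 0, -8, 16, -128/3, 128, -2048/5, 4096/3, …
g: a_k = 0, 4, 0, -8/3, 0, 8/15, 0, …
h₀=f+g: left-lcm gives L₀, ord ≤ 4.
Differentiate: ansatz ord ≤ ord L₀ ⇒ L.
L = (400 + 128·x + 256·x^2) + (36 + 176·x + 192·x^2 + 256·x^3)·Dx + (100 + 32·x + 64·x^2)·Dx^2 + (9 + 44·x + 48·x^2 + 64·x^3)·Dx^3  (order 3).
h: a_k = -4, 32, -136, 512, -6136/3, 8192, -1474576/45, …
ICs: h(0) = -4, h′(0) = 32, h′′(0) = -272.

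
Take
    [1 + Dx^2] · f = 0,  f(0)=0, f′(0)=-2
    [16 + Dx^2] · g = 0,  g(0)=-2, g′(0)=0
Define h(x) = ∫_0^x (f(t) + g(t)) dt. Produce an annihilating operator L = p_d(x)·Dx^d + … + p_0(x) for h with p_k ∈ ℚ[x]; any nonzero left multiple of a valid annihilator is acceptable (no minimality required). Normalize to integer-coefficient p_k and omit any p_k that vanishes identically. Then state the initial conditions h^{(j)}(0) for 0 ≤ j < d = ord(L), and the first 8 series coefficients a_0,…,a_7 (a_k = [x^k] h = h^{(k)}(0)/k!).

L = 16·Dx + 17·Dx^3 + Dx^5  (order 5).
h: a_k = 0, -2, -1, 16/3, 1/12, -64/15, -1/360, 512/315, …
ICs: h(0) = 0, h′(0) = -2, h′′(0) = -2, h′′′(0) = 32, h′′′′(0) = 2.

f: a_k = 0, -2, 0, 1/3, 0, -1/60, 0, 1/2520, …
g: a_k = -2, 0, 16, 0, -64/3, 0, 512/45, 0, …
h₀=f+g: left-lcm gives L₀, ord ≤ 4.
∫: right-multiply L₀ by Dx.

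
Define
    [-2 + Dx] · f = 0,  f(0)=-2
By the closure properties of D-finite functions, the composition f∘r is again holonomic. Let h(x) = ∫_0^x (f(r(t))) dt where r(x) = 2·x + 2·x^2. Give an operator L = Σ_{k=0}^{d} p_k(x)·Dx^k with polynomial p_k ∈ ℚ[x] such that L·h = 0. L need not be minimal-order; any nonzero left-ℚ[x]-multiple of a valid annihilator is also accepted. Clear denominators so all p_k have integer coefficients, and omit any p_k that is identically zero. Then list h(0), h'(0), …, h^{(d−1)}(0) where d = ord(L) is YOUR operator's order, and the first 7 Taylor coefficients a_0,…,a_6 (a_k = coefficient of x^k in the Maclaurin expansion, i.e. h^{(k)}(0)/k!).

L = (-4 - 8·x)·Dx + Dx^2  (order 2).
h: a_k = 0, -2, -4, -8, -40/3, -304/15, -416/15, …
ICs: h(0) = 0, h′(0) = -2.

f: a_k = -2, -4, -4, -8/3, -4/3, -8/15, -8/45, …
L₀ from L_f via x↦r, Dx↦r'^{-1}Dx.
h=∫₀ˣh₀: take L = L₀·Dx.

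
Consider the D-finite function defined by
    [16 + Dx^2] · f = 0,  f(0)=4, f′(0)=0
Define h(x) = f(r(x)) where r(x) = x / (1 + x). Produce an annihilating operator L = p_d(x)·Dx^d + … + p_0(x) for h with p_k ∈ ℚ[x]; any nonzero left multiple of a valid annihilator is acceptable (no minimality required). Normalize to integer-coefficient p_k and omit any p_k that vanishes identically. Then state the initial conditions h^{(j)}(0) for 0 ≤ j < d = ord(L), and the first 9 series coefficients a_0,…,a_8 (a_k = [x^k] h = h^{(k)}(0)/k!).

f: a_k = 4, 0, -32, 0, 128/3, 0, -1024/45, 0, 2048/315, …
L₀ from L_f via x↦r, Dx↦r'^{-1}Dx.
L = 16 + (2 + 6·x + 6·x^2 + 2·x^3)·Dx + (1 + 4·x + 6·x^2 + 4·x^3 + x^4)·Dx^2  (order 2).
h: a_k = 4, 0, -32, 64, -160/3, -128/3, 10976/45, -2624/5, 50272/63, …
ICs: h(0) = 4, h′(0) = 0.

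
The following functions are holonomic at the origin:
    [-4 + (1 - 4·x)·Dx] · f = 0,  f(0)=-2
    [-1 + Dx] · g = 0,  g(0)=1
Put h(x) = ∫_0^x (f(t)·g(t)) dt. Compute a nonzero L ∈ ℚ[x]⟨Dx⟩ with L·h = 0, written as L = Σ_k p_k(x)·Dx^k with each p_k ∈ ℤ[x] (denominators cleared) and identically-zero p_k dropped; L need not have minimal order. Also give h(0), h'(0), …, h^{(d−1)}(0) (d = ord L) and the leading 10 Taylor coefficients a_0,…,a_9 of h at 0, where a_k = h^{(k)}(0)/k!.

f: a_k = -2, -8, -32, -128, -512, -2048, -8192, -32768, -131072, -524288, …
g: a_k = 1, 1, 1/2, 1/6, 1/24, 1/120, 1/720, 1/5040, 1/40320, 1/362880, …
Sym-product of L_f,L_g gives L₀ (≤ ord 1).
Integrate: L := L₀·Dx.
L = (5 - 4·x)·Dx + (-1 + 4·x)·Dx^2  (order 2).
h: a_k = 0, -2, -5, -41/3, -493/12, -7889/60, -157781/360, -757349/504, -106028861/20160, -3392923553/181440, …
ICs: h(0) = 0, h′(0) = -2.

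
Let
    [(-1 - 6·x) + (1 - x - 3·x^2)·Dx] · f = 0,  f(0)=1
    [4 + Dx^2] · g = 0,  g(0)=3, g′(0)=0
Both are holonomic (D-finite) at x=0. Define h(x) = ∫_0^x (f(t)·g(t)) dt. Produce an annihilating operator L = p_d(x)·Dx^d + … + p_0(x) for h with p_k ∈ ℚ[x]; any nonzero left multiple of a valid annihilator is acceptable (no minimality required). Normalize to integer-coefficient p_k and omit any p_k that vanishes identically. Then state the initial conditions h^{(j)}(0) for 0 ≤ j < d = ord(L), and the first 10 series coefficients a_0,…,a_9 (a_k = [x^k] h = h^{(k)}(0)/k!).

L = (2 + 4·x + 12·x^2)·Dx + (2 + 12·x)·Dx^2 + (-1 + x + 3·x^2)·Dx^3  (order 3).
h: a_k = 0, 3, 3/2, 2, 15/4, 7, 40/3, 2771/105, 6371/120, 20558/189, …
ICs: h(0) = 0, h′(0) = 3, h′′(0) = 3.

f: a_k = 1, 1, 4, 7, 19, 40, 97, 217, 508, 1159, …
g: a_k = 3, 0, -6, 0, 2, 0, -4/15, 0, 2/105, 0, …
Product ⇒ symmetric product L₀, ord ≤ 2.
Integrate: L := L₀·Dx.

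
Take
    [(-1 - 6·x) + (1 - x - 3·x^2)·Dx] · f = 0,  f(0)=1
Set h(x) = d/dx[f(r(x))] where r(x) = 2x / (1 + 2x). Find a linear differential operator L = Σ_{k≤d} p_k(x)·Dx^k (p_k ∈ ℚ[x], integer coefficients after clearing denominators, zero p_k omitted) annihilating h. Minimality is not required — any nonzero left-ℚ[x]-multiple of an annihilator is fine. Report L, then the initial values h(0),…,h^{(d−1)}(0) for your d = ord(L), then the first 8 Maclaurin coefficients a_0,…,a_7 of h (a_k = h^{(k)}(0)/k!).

L = (12 + 72·x + 576·x^2 + 672·x^3) + (-1 - 18·x - 48·x^2 + 136·x^3 + 336·x^4)·Dx  (order 1).
h: a_k = 2, 24, 0, 576, -1440, 13824, -56448, 350208, …
ICs: h(0) = 2.

f: a_k = 1, 1, 4, 7, 19, 40, 97, 217, …
Substitute x→r, Dx→(1/r')Dx; clear ⇒ L₀.
h=h₀': d/dx-closure on L₀ ⇒ L.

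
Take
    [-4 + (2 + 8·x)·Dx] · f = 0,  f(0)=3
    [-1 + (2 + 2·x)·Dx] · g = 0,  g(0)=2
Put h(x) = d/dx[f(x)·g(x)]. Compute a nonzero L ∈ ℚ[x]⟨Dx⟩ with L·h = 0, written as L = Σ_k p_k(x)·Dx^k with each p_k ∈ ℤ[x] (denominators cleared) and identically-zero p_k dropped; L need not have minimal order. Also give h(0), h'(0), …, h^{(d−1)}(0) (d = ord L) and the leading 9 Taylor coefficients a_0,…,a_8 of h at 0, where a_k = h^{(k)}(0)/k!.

f: a_k = 3, 6, -6, 12, -30, 84, -252, 792, -2574, …
g: a_k = 2, 1, -1/4, 1/8, -5/64, 7/128, -21/512, 33/1024, -429/16384, …
Product ⇒ symmetric product L₀, ord ≤ 1.
Derive L from L₀ (diff closure).
L = -9 + (-10 - 66·x - 120·x^2 - 64·x^3)·Dx  (order 1).
h: a_k = 15, -27/2, 405/8, -2943/16, 85725/128, -630261/256, 9360225/1024, -70109415/2048, 4231255725/32768, …
ICs: h(0) = 15.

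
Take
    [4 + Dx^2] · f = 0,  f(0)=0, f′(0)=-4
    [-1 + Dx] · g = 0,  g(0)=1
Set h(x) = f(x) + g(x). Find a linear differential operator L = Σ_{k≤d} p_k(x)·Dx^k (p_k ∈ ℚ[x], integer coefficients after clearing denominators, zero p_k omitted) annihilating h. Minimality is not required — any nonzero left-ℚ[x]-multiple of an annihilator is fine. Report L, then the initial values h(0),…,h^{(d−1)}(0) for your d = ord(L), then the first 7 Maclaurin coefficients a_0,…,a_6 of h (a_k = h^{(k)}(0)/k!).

f: a_k = 0, -4, 0, 8/3, 0, -8/15, 0, …
g: a_k = 1, 1, 1/2, 1/6, 1/24, 1/120, 1/720, …
h₀=f+g: left-lcm gives L₀, ord ≤ 3.
L = -4 + 4·Dx - Dx^2 + Dx^3  (order 3).
h: a_k = 1, -3, 1/2, 17/6, 1/24, -21/40, 1/720, …
ICs: h(0) = 1, h′(0) = -3, h′′(0) = 1.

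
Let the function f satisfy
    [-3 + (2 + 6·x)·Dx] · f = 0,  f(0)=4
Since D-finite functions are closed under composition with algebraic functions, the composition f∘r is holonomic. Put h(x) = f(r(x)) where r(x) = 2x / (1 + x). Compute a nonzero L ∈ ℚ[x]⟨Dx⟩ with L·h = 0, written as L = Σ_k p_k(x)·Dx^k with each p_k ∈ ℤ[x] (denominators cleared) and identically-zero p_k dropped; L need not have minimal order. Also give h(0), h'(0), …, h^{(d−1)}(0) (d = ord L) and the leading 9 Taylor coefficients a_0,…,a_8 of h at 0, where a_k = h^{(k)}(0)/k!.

L = -3 + (1 + 8·x + 7·x^2)·Dx  (order 1).
h: a_k = 4, 12, -30, 102, -861/2, 4137/2, -42987/4, 234975/4, -10648221/32, …
ICs: h(0) = 4.

f: a_k = 4, 6, -9/2, 27/4, -405/32, 1701/64, -15309/256, 72171/512, -2814669/8192, …
Change of var in L_f (x↦r) gives L₀.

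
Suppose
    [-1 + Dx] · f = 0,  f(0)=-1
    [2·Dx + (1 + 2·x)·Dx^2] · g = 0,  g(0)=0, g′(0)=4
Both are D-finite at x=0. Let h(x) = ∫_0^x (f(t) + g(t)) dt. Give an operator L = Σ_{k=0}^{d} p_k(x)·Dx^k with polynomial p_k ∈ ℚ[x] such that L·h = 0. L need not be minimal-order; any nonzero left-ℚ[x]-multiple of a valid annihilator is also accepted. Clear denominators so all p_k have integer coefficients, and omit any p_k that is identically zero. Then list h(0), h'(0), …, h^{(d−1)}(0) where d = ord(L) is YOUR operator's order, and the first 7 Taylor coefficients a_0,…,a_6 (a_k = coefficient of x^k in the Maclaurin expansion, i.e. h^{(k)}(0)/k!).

f: a_k = -1, -1, -1/2, -1/6, -1/24, -1/120, -1/720, …
g: a_k = 0, 4, -4, 16/3, -8, 64/5, -64/3, …
Weyl lclm of L_f,L_g ⇒ L₀ (ord ≤ 3).
h=∫h₀ ⇒ L = L₀·Dx.
L = (-10 - 4·x)·Dx^2 + (7 - 4·x - 4·x^2)·Dx^3 + (3 + 8·x + 4·x^2)·Dx^4  (order 4).
h: a_k = 0, -1, 3/2, -3/2, 31/24, -193/120, 307/144, …
ICs: h(0) = 0, h′(0) = -1, h′′(0) = 3, h′′′(0) = -9.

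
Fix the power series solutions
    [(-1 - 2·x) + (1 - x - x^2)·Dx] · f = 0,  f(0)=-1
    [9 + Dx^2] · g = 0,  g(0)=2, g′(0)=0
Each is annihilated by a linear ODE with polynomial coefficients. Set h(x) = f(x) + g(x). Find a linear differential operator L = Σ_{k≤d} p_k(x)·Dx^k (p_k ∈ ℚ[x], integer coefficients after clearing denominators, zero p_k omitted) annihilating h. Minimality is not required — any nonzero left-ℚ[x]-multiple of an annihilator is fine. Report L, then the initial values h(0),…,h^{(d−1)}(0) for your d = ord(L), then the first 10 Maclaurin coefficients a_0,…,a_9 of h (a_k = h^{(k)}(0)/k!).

L = (243 + 432·x - 81·x^2 + 216·x^3 + 405·x^4 + 162·x^5) + (-117 + 225·x + 36·x^2 - 297·x^3 + 54·x^4 + 243·x^5 + 81·x^6)·Dx + (27 + 48·x - 9·x^2 + 24·x^3 + 45·x^4 + 18·x^5)·Dx^2 + (-13 + 25·x + 4·x^2 - 33·x^3 + 6·x^4 + 27·x^5 + 9·x^6)·Dx^3  (order 3).
h: a_k = 1, -1, -11, -3, 7/4, -8, -601/40, -21, -75431/2240, -55, …
ICs: h(0) = 1, h′(0) = -1, h′′(0) = -22.

f: a_k = -1, -1, -2, -3, -5, -8, -13, -21, -34, -55, …
g: a_k = 2, 0, -9, 0, 27/4, 0, -81/40, 0, 729/2240, 0, …
L₀ := lclm(L_f,L_g); ord L₀ ≤ 1+2.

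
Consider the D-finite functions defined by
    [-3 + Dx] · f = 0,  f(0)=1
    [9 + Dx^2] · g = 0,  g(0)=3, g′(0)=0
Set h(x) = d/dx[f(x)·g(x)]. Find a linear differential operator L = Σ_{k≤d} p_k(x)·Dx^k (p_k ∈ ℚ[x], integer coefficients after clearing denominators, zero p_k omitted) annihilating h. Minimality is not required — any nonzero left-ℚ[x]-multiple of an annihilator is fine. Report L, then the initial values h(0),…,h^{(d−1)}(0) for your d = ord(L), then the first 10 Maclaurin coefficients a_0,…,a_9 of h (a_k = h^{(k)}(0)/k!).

L = 18 - 6·Dx + Dx^2  (order 2).
h: a_k = 9, 0, -81, -162, -243/2, 0, 729/10, 2187/35, 6561/280, 0, …
ICs: h(0) = 9, h′(0) = 0.

f: a_k = 1, 3, 9/2, 9/2, 27/8, 81/40, 81/80, 243/560, 729/4480, 243/4480, …
g: a_k = 3, 0, -27/2, 0, 81/8, 0, -243/80, 0, 2187/4480, 0, …
h₀=f·g: eliminate ⇒ L₀, order ≤ 1·2.
h=h₀': d/dx-closure on L₀ ⇒ L.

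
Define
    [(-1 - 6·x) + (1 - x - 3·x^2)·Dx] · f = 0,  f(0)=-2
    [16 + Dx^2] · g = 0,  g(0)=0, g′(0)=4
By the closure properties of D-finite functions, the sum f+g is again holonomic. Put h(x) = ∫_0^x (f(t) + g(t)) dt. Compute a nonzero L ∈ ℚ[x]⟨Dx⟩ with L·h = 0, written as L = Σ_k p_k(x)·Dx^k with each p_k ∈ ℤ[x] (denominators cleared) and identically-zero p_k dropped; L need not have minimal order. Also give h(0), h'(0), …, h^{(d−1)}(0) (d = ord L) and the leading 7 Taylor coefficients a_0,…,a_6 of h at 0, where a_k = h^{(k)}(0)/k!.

L = (464 + 2816·x + 416·x^2 + 2112·x^3 + 5760·x^4 + 6912·x^5)·Dx + (-192 + 304·x + 672·x^2 - 1312·x^3 - 1008·x^4 + 3456·x^5 + 3456·x^6)·Dx^2 + (29 + 176·x + 26·x^2 + 132·x^3 + 360·x^4 + 432·x^5)·Dx^3 + (-12 + 19·x + 42·x^2 - 82·x^3 - 63·x^4 + 216·x^5 + 216·x^6)·Dx^4  (order 4).
h: a_k = 0, -2, 1, -8/3, -37/6, -38/5, -536/45, …
ICs: h(0) = 0, h′(0) = -2, h′′(0) = 2, h′′′(0) = -16.

f: a_k = -2, -2, -8, -14, -38, -80, -194, …
g: a_k = 0, 4, 0, -32/3, 0, 128/15, 0, …
L₀ := lclm(L_f,L_g); ord L₀ ≤ 1+2.
h=∫₀ˣh₀: take L = L₀·Dx.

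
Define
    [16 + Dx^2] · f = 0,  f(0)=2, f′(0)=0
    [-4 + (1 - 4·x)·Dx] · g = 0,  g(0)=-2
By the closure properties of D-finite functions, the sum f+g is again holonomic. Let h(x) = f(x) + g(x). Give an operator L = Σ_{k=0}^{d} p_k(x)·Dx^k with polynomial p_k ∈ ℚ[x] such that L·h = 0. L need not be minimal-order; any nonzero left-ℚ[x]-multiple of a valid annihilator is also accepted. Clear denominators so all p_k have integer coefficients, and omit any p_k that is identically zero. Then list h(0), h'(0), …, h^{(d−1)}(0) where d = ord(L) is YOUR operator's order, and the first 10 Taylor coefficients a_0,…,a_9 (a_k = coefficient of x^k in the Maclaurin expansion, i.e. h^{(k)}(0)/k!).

f: a_k = 2, 0, -16, 0, 64/3, 0, -512/45, 0, 1024/315, 0, …
g: a_k = -2, -8, -32, -128, -512, -2048, -8192, -32768, -131072, -524288, …
L₀ := lclm(L_f,L_g); ord L₀ ≤ 2+1.
L = (-448 + 512·x - 1024·x^2) + (48 - 320·x + 768·x^2 - 1024·x^3)·Dx + (-28 + 32·x - 64·x^2)·Dx^2 + (3 - 20·x + 48·x^2 - 64·x^3)·Dx^3  (order 3).
h: a_k = 0, -8, -48, -128, -1472/3, -2048, -369152/45, -32768, -41286656/315, -524288, …
ICs: h(0) = 0, h′(0) = -8, h′′(0) = -96.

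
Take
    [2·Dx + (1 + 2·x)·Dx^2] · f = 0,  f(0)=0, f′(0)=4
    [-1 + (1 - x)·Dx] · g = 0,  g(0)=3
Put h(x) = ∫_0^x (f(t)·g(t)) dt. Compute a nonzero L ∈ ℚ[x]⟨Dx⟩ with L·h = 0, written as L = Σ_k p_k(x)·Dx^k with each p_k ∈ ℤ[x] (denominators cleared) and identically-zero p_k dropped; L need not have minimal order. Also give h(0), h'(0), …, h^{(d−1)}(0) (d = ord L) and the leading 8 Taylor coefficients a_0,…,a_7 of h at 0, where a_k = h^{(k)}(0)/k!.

f: a_k = 0, 4, -4, 16/3, -8, 64/5, -64/3, 256/7, …
g: a_k = 3, 3, 3, 3, 3, 3, 3, 3, …
L₀ := L_f ⊗_s L_g (sym. prod.), ord ≤ 2.
∫: right-multiply L₀ by Dx.
L = 2·Dx + 6·x·Dx^2 + (-1 - x + 2·x^2)·Dx^3  (order 3).
h: a_k = 0, 0, 6, 0, 4, -8/5, 76/15, -24/5, …
ICs: h(0) = 0, h′(0) = 0, h′′(0) = 12.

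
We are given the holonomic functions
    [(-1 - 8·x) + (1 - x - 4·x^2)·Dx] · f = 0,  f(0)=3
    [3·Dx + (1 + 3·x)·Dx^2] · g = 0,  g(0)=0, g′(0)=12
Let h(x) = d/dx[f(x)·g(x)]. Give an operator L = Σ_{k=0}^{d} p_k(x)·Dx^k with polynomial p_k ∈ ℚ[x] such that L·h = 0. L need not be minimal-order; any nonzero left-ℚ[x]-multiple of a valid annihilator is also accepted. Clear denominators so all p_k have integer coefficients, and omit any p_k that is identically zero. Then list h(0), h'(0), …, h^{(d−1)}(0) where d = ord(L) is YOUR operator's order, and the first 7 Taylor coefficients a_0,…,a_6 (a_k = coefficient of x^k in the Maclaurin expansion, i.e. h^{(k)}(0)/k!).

L = (444 + 2376·x + 5184·x^2) + (15 + 381·x + 2592·x^2 + 4032·x^3)·Dx + (-11 - 70·x - 19·x^2 + 468·x^3 + 576·x^4)·Dx^2  (order 2).
h: a_k = 36, -36, 702, -324, 7191, -10314/5, 64107, …
ICs: h(0) = 36, h′(0) = -36.

f: a_k = 3, 3, 15, 27, 87, 195, 543, …
g: a_k = 0, 12, -18, 36, -81, 972/5, -486, …
Sym-product of L_f,L_g gives L₀ (≤ ord 2).
Derive L from L₀ (diff closure).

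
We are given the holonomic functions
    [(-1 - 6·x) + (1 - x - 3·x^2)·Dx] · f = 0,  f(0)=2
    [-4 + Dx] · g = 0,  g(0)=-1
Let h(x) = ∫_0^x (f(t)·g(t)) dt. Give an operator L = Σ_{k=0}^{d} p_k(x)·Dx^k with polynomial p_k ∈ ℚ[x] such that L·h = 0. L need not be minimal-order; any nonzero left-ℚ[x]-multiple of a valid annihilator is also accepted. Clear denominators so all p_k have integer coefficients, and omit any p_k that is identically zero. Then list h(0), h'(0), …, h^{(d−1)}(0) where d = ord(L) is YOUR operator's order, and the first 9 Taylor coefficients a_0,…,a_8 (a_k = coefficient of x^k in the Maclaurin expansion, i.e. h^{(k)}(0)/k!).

L = (5 + 2·x - 12·x^2)·Dx + (-1 + x + 3·x^2)·Dx^2  (order 2).
h: a_k = 0, -2, -5, -32/3, -125/6, -602/15, -3508/45, -1390/9, -392303/1260, …
ICs: h(0) = 0, h′(0) = -2.

f: a_k = 2, 2, 8, 14, 38, 80, 194, 434, 1016, …
g: a_k = -1, -4, -8, -32/3, -32/3, -128/15, -256/45, -1024/315, -512/315, …
h₀=f·g: eliminate ⇒ L₀, order ≤ 1·1.
Integrate: L := L₀·Dx.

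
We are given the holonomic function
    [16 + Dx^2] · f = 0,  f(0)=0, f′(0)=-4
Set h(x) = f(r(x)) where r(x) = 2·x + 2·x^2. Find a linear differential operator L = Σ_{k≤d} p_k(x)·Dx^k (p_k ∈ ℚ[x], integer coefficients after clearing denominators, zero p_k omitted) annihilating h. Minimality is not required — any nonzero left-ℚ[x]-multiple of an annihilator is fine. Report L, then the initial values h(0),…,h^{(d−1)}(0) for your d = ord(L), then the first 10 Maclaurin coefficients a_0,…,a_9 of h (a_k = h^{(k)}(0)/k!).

f: a_k = 0, -4, 0, 32/3, 0, -128/15, 0, 1024/315, 0, -2048/2835, …
f∘r: x↦r, Dx↦Dx/r' in L_f ⇒ L₀.
L = (64 + 384·x + 768·x^2 + 512·x^3) - 2·Dx + (1 + 2·x)·Dx^2  (order 2).
h: a_k = 0, -8, -8, 256/3, 256, -256/15, -1280, -729088/315, 8192/45, 19853312/2835, …
ICs: h(0) = 0, h′(0) = -8.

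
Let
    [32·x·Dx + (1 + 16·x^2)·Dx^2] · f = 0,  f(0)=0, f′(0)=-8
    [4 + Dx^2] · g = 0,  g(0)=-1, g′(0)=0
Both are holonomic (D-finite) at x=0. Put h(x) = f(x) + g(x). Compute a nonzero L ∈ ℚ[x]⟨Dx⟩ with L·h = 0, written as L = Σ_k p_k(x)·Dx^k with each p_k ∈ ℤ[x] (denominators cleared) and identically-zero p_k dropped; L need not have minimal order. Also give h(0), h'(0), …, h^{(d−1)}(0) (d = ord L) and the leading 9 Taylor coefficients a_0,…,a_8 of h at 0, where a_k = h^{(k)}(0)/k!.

f: a_k = 0, -8, 0, 128/3, 0, -2048/5, 0, 32768/7, 0, …
g: a_k = -1, 0, 2, 0, -2/3, 0, 4/45, 0, -2/315, …
L₀ := lclm(L_f,L_g); ord L₀ ≤ 2+2.
L = (-6016·x + 102400·x^3 + 32768·x^5)·Dx + (-28 + 1216·x^2 + 27648·x^4 + 16384·x^6)·Dx^2 + (-1504·x + 25600·x^3 + 8192·x^5)·Dx^3 + (-7 + 304·x^2 + 6912·x^4 + 4096·x^6)·Dx^4  (order 4).
h: a_k = -1, -8, 2, 128/3, -2/3, -2048/5, 4/45, 32768/7, -2/315, …
ICs: h(0) = -1, h′(0) = -8, h′′(0) = 4, h′′′(0) = 256.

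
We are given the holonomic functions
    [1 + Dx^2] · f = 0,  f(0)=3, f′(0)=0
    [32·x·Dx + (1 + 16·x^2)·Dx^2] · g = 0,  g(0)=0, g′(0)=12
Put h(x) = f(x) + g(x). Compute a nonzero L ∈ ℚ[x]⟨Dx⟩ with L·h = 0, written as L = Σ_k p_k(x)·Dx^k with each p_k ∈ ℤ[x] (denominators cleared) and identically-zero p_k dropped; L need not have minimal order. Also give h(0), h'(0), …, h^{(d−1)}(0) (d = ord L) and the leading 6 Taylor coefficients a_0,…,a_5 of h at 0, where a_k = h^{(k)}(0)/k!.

f: a_k = 3, 0, -3/2, 0, 1/8, 0, …
g: a_k = 0, 12, 0, -64, 0, 3072/5, …
h₀=f+g: left-lcm gives L₀, ord ≤ 4.
L = (-6112·x + 99328·x^3 + 8192·x^5)·Dx + (-31 + 1072·x^2 + 25344·x^4 + 4096·x^6)·Dx^2 + (-6112·x + 99328·x^3 + 8192·x^5)·Dx^3 + (-31 + 1072·x^2 + 25344·x^4 + 4096·x^6)·Dx^4  (order 4).
h: a_k = 3, 12, -3/2, -64, 1/8, 3072/5, …
ICs: h(0) = 3, h′(0) = 12, h′′(0) = -3, h′′′(0) = -384.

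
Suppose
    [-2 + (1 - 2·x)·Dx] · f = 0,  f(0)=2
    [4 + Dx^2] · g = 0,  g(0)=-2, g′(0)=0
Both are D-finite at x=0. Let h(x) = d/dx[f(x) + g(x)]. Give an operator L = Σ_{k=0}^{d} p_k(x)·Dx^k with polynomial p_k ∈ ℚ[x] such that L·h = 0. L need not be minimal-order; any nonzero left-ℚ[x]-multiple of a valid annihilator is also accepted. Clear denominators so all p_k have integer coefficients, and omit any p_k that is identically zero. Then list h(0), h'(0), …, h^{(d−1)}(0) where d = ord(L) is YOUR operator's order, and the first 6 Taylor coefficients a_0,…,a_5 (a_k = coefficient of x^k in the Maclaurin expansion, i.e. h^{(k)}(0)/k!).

f: a_k = 2, 4, 8, 16, 32, 64, …
g: a_k = -2, 0, 4, 0, -4/3, 0, …
Weyl lclm of L_f,L_g ⇒ L₀ (ord ≤ 3).
Differentiate: ansatz ord ≤ ord L₀ ⇒ L.
L = (208 - 64·x + 64·x^2) + (-28 + 72·x - 48·x^2 + 32·x^3)·Dx + (52 - 16·x + 16·x^2)·Dx^2 + (-7 + 18·x - 12·x^2 + 8·x^3)·Dx^3  (order 3).
h: a_k = 4, 24, 48, 368/3, 320, 11536/15, …
ICs: h(0) = 4, h′(0) = 24, h′′(0) = 96.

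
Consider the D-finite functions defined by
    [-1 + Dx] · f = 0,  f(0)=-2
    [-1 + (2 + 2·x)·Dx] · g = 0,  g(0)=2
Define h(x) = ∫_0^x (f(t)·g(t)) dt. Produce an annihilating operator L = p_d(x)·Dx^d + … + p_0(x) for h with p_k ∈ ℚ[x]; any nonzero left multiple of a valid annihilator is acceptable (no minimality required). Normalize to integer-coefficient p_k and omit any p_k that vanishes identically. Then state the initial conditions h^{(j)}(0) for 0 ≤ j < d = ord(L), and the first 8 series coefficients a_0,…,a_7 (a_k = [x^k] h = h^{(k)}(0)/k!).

f: a_k = -2, -2, -1, -1/3, -1/12, -1/60, -1/360, -1/2520, …
g: a_k = 2, 1, -1/4, 1/8, -5/64, 7/128, -21/512, 33/1024, …
Product ⇒ symmetric product L₀, ord ≤ 1.
h=∫h₀ ⇒ L = L₀·Dx.
L = (-3 - 2·x)·Dx + (2 + 2·x)·Dx^2  (order 2).
h: a_k = 0, -4, -3, -7/6, -17/48, -11/160, -107/5760, 89/80640, …
ICs: h(0) = 0, h′(0) = -4.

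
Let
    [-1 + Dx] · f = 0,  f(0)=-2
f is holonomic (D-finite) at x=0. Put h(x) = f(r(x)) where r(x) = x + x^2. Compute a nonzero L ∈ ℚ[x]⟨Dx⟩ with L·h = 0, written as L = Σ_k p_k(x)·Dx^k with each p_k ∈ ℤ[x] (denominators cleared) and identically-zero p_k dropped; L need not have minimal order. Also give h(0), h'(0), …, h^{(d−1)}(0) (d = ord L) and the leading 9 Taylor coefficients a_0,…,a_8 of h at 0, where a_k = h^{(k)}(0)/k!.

L = (-1 - 2·x) + Dx  (order 1).
h: a_k = -2, -2, -3, -7/3, -25/12, -27/20, -331/360, -1303/2520, -1979/6720, …
ICs: h(0) = -2.

f: a_k = -2, -2, -1, -1/3, -1/12, -1/60, -1/360, -1/2520, -1/20160, …
L₀ from L_f via x↦r, Dx↦r'^{-1}Dx.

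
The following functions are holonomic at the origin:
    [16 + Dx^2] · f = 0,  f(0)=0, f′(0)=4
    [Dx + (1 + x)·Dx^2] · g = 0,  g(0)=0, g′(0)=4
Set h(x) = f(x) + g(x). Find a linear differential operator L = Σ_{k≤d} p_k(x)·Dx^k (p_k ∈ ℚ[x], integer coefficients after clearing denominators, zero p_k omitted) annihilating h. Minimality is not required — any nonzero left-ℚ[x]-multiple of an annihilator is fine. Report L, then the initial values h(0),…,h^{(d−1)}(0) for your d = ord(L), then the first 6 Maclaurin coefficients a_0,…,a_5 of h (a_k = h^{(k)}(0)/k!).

L = (176 + 256·x + 128·x^2)·Dx + (144 + 400·x + 384·x^2 + 128·x^3)·Dx^2 + (11 + 16·x + 8·x^2)·Dx^3 + (9 + 25·x + 24·x^2 + 8·x^3)·Dx^4  (order 4).
h: a_k = 0, 8, -2, -28/3, -1, 28/3, …
ICs: h(0) = 0, h′(0) = 8, h′′(0) = -4, h′′′(0) = -56.

f: a_k = 0, 4, 0, -32/3, 0, 128/15, …
g: a_k = 0, 4, -2, 4/3, -1, 4/5, …
h₀=f+g: left-lcm gives L₀, ord ≤ 4.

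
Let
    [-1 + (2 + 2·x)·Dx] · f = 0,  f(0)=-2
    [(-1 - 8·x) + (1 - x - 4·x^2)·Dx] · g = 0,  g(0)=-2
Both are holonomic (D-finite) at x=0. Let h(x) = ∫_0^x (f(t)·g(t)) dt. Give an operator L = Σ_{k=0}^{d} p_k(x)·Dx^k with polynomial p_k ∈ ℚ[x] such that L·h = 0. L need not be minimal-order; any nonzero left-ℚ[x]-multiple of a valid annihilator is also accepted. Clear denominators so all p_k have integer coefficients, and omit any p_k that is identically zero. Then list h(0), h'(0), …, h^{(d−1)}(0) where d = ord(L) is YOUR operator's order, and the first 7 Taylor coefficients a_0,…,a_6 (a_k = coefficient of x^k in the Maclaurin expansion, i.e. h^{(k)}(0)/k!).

f: a_k = -2, -1, 1/4, -1/8, 5/64, -7/128, 21/512, …
g: a_k = -2, -2, -10, -18, -58, -130, -362, …
Sym-product of L_f,L_g gives L₀ (≤ ord 1).
h=∫₀ˣh₀: take L = L₀·Dx.
L = (3 + 17·x + 12·x^2)·Dx + (-2 + 10·x^2 + 8·x^3)·Dx^2  (order 2).
h: a_k = 0, 4, 3, 43/6, 183/16, 4211/160, 20141/384, …
ICs: h(0) = 0, h′(0) = 4.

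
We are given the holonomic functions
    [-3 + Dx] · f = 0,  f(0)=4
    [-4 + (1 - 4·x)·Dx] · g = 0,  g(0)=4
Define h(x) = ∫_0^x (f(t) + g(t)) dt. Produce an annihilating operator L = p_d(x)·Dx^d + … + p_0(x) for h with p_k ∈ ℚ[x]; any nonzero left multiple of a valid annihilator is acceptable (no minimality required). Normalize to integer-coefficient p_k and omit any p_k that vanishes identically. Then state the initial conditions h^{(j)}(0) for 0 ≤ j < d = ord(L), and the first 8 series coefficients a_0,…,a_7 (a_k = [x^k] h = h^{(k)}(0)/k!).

f: a_k = 4, 12, 18, 18, 27/2, 81/10, 81/20, 243/140, …
g: a_k = 4, 16, 64, 256, 1024, 4096, 16384, 65536, …
L₀ := lclm(L_f,L_g); ord L₀ ≤ 1+1.
∫: right-multiply L₀ by Dx.
L = (60 + 144·x)·Dx + (-23 - 72·x + 144·x^2)·Dx^2 + (1 + 8·x - 48·x^2)·Dx^3  (order 3).
h: a_k = 0, 8, 14, 82/3, 137/2, 415/2, 41041/60, 46823/20, …
ICs: h(0) = 0, h′(0) = 8, h′′(0) = 28.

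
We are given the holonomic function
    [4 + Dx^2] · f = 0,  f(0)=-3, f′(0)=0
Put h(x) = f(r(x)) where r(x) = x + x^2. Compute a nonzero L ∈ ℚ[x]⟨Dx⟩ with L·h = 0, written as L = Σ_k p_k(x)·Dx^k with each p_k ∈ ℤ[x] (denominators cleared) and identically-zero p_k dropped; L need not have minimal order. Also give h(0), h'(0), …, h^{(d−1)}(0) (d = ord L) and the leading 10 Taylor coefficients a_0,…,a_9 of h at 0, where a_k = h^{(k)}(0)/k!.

L = (4 + 24·x + 48·x^2 + 32·x^3) - 2·Dx + (1 + 2·x)·Dx^2  (order 2).
h: a_k = -3, 0, 6, 12, 4, -8, -176/15, -32/5, 208/105, 544/105, …
ICs: h(0) = -3, h′(0) = 0.

f: a_k = -3, 0, 6, 0, -2, 0, 4/15, 0, -2/105, 0, …
Substitute x→r, Dx→(1/r')Dx; clear ⇒ L₀.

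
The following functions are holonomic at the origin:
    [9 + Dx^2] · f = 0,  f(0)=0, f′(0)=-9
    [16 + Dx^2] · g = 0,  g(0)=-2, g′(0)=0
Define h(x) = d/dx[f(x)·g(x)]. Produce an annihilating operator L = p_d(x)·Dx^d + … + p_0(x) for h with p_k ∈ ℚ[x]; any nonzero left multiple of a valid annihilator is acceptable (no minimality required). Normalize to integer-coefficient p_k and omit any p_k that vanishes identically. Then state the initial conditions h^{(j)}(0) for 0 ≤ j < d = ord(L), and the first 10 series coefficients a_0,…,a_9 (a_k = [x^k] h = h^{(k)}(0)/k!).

L = 49 + 50·Dx^2 + Dx^4  (order 4).
h: a_k = 18, 0, -513, 0, 8403/4, 0, -137257/40, 0, 6725601/2240, 0, …
ICs: h(0) = 18, h′(0) = 0, h′′(0) = -1026, h′′′(0) = 0.

f: a_k = 0, -9, 0, 27/2, 0, -243/40, 0, 729/560, 0, -729/4480, …
g: a_k = -2, 0, 16, 0, -64/3, 0, 512/45, 0, -1024/315, 0, …
Product ⇒ symmetric product L₀, ord ≤ 4.
h₀' ⇒ L via d/dx closure of L₀.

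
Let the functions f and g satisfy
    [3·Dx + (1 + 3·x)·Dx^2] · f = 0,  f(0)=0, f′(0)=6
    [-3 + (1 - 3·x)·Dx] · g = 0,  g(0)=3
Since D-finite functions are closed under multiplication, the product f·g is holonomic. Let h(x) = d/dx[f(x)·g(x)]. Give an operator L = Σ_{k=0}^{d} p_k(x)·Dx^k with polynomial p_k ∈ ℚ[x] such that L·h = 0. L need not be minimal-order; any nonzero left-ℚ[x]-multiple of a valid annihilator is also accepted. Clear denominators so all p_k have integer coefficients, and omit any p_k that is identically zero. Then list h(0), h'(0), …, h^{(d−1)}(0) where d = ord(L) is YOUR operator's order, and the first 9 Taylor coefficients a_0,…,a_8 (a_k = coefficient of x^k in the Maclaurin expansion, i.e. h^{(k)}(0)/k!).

L = 36 + (3 + 45·x)·Dx + (-1 + 9·x^2)·Dx^2  (order 2).
h: a_k = 18, 54, 405, 1134, 11421/2, 80919/5, 697653/10, 6994026/35, 110953071/140, …
ICs: h(0) = 18, h′(0) = 54.

f: a_k = 0, 6, -9, 18, -81/2, 486/5, -243, 4374/7, -6561/4, …
g: a_k = 3, 9, 27, 81, 243, 729, 2187, 6561, 19683, …
f·g: L₀ = L_f ⊗_s L_g, ord ≤ 2·1.
Derive L from L₀ (diff closure).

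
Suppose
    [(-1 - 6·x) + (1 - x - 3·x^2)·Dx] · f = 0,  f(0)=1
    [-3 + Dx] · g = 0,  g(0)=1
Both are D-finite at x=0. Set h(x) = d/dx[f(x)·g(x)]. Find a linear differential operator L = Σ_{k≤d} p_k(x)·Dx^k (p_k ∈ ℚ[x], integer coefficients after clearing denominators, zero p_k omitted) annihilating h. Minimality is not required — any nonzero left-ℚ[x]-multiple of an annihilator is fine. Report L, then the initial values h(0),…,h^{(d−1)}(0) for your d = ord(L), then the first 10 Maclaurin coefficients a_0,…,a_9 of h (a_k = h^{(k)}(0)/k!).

L = (23 + 30·x - 45·x^2 - 54·x^3 + 81·x^4) + (-4 + x + 24·x^2 - 27·x^4)·Dx  (order 1).
h: a_k = 4, 23, 84, 527/2, 1519/2, 84129/40, 56467/10, 8325841/560, 43127433/1120, 63064777/640, …
ICs: h(0) = 4.

f: a_k = 1, 1, 4, 7, 19, 40, 97, 217, 508, 1159, …
g: a_k = 1, 3, 9/2, 9/2, 27/8, 81/40, 81/80, 243/560, 729/4480, 243/4480, …
Product ⇒ symmetric product L₀, ord ≤ 1.
h₀' ⇒ L via d/dx closure of L₀.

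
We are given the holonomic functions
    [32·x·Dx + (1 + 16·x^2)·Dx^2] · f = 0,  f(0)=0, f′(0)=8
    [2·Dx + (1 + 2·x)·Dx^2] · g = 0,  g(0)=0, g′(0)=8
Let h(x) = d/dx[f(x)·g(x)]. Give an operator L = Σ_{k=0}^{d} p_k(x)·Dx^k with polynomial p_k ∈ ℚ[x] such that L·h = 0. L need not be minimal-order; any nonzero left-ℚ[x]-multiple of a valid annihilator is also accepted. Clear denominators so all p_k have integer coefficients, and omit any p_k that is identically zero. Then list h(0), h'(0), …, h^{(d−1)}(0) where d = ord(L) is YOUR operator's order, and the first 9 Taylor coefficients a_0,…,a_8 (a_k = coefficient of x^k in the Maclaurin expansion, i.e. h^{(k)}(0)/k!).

f: a_k = 0, 8, 0, -128/3, 0, 2048/5, 0, -32768/7, 0, …
g: a_k = 0, 8, -8, 32/3, -16, 128/5, -128/3, 512/7, -128, …
L₀ := L_f ⊗_s L_g (sym. prod.), ord ≤ 4.
Differentiate: ansatz ord ≤ ord L₀ ⇒ L.
L = (2304 + 8960·x + 114688·x^2 + 552960·x^3 + 983040·x^4 + 851968·x^5 + 1048576·x^7) + (1032 + 14720·x + 111872·x^2 + 616448·x^3 + 1884160·x^4 + 3047424·x^5 + 2293760·x^6 + 1572864·x^7 + 3670016·x^8)·Dx + (72 + 2512·x + 19968·x^2 + 99072·x^3 + 393216·x^4 + 1019904·x^5 + 1572864·x^6 + 1376256·x^7 + 1572864·x^8 + 2097152·x^9)·Dx^2 + (17 + 132·x + 964·x^2 + 4864·x^3 + 18432·x^4 + 55296·x^5 + 129024·x^6 + 196608·x^7 + 196608·x^8 + 262144·x^9 + 262144·x^10)·Dx^3  (order 3).
h: a_k = 0, 128, -192, -1024, 3200/3, 272384/15, -308224/15, -1343488/5, 9982976/35, …
ICs: h(0) = 0, h′(0) = 128, h′′(0) = -384.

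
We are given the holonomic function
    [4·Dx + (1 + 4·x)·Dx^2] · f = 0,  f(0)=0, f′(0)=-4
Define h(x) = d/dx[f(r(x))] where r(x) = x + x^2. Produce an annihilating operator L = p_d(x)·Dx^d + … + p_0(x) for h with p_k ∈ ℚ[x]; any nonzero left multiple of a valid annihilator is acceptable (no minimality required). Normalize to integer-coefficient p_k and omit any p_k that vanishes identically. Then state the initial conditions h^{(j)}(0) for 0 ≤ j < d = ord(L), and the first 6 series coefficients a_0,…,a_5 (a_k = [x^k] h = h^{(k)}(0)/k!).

f: a_k = 0, -4, 8, -64/3, 64, -1024/5, …
L₀ from L_f via x↦r, Dx↦r'^{-1}Dx.
h₀' ⇒ L via d/dx closure of L₀.
L = 2 + (1 + 2·x)·Dx  (order 1).
h: a_k = -4, 8, -16, 32, -64, 128, …
ICs: h(0) = -4.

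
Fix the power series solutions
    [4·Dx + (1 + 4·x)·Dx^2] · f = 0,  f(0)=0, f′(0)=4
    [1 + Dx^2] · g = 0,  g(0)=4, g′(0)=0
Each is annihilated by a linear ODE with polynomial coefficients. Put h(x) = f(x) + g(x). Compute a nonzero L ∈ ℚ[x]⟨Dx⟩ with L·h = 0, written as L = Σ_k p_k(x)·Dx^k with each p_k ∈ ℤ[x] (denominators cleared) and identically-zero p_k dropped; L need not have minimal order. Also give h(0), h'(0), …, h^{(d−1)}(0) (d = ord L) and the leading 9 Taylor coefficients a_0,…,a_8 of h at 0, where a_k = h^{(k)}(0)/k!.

L = (388 + 32·x + 64·x^2)·Dx + (33 + 140·x + 48·x^2 + 64·x^3)·Dx^2 + (388 + 32·x + 64·x^2)·Dx^3 + (33 + 140·x + 48·x^2 + 64·x^3)·Dx^4  (order 4).
h: a_k = 4, 4, -10, 64/3, -383/6, 1024/5, -122881/180, 16384/7, -82575359/10080, …
ICs: h(0) = 4, h′(0) = 4, h′′(0) = -20, h′′′(0) = 128.

f: a_k = 0, 4, -8, 64/3, -64, 1024/5, -2048/3, 16384/7, -8192, …
g: a_k = 4, 0, -2, 0, 1/6, 0, -1/180, 0, 1/10080, …
f+g: L₀ = lclm(L_f,L_g), ord ≤ 2+2.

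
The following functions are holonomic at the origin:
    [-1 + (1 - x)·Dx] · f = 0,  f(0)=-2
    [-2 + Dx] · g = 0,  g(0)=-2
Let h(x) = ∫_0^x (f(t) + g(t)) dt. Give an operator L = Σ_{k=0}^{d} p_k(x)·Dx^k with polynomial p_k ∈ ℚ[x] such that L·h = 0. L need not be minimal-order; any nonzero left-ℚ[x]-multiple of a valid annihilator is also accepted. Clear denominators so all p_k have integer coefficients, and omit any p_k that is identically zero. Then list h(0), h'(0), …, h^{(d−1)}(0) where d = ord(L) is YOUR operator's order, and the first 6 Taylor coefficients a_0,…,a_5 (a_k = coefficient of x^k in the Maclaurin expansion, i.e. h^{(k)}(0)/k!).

L = -4·x·Dx + (-2 + 8·x - 4·x^2)·Dx^2 + (1 - 3·x + 2·x^2)·Dx^3  (order 3).
h: a_k = 0, -4, -3, -2, -7/6, -2/3, …
ICs: h(0) = 0, h′(0) = -4, h′′(0) = -6.

f: a_k = -2, -2, -2, -2, -2, -2, …
g: a_k = -2, -4, -4, -8/3, -4/3, -8/15, …
L₀ := lclm(L_f,L_g); ord L₀ ≤ 1+1.
∫: right-multiply L₀ by Dx.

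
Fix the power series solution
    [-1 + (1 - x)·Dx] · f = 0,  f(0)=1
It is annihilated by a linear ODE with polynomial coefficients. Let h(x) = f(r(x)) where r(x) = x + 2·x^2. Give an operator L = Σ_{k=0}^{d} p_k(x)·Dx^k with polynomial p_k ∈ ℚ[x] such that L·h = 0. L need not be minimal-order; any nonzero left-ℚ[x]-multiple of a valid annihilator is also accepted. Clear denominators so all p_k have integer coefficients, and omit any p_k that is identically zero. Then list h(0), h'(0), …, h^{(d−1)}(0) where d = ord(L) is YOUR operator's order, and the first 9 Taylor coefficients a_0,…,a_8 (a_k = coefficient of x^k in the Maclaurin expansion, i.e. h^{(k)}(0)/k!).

L = (1 + 4·x) + (-1 + x + 2·x^2)·Dx  (order 1).
h: a_k = 1, 1, 3, 5, 11, 21, 43, 85, 171, …
ICs: h(0) = 1.

f: a_k = 1, 1, 1, 1, 1, 1, 1, 1, 1, …
Substitute x→r, Dx→(1/r')Dx; clear ⇒ L₀.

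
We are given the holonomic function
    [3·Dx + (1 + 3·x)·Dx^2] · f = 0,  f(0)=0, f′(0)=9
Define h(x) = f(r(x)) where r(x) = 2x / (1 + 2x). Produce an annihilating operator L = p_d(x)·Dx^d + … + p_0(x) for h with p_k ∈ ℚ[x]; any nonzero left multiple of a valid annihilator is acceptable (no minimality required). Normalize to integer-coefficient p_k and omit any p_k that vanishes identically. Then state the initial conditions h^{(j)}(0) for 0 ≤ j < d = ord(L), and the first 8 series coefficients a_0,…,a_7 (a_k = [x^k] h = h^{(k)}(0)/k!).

L = (10 + 32·x)·Dx + (1 + 10·x + 16·x^2)·Dx^2  (order 2).
h: a_k = 0, 18, -90, 504, -3060, 98208/5, -131040, 6291072/7, …
ICs: h(0) = 0, h′(0) = 18.

f: a_k = 0, 9, -27/2, 27, -243/4, 729/5, -729/2, 6561/7, …
Change of var in L_f (x↦r) gives L₀.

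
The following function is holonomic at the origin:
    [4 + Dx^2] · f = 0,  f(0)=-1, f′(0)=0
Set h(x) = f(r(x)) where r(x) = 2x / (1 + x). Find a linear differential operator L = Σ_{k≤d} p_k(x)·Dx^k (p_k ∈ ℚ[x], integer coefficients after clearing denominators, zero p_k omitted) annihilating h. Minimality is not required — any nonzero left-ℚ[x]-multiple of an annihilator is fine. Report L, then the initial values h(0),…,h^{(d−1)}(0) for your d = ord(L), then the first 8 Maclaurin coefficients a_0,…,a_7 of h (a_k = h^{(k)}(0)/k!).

L = 16 + (2 + 6·x + 6·x^2 + 2·x^3)·Dx + (1 + 4·x + 6·x^2 + 4·x^3 + x^4)·Dx^2  (order 2).
h: a_k = -1, 0, 8, -16, 40/3, 32/3, -2744/45, 656/5, …
ICs: h(0) = -1, h′(0) = 0.

f: a_k = -1, 0, 2, 0, -2/3, 0, 4/45, 0, …
L₀ from L_f via x↦r, Dx↦r'^{-1}Dx.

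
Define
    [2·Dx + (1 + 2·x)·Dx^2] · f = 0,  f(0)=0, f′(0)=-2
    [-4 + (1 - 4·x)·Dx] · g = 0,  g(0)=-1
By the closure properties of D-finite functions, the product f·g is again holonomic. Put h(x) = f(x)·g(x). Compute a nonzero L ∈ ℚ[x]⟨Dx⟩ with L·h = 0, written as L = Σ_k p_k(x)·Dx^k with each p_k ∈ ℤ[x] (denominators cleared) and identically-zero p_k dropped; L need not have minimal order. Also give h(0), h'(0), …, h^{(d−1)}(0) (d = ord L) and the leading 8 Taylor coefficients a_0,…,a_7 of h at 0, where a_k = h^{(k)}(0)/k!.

f: a_k = 0, -2, 2, -8/3, 4, -32/5, 32/3, -128/7, …
g: a_k = -1, -4, -16, -64, -256, -1024, -4096, -16384, …
Sym-product of L_f,L_g gives L₀ (≤ ord 2).
L = 8 + (6 + 24·x)·Dx + (-1 + 2·x + 8·x^2)·Dx^2  (order 2).
h: a_k = 0, 2, 6, 80/3, 308/3, 6256/15, 8288/5, 232704/35, …
ICs: h(0) = 0, h′(0) = 2.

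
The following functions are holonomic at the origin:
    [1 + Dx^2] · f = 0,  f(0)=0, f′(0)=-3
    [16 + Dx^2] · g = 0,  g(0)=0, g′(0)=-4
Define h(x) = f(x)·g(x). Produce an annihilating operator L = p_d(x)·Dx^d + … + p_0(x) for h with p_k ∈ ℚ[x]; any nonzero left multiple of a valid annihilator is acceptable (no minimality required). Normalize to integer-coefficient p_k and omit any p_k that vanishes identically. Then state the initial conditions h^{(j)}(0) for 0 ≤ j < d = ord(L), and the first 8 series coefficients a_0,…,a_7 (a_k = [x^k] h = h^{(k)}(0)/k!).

L = 225 + 34·Dx^2 + Dx^4  (order 4).
h: a_k = 0, 0, 12, 0, -34, 0, 931/30, 0, …
ICs: h(0) = 0, h′(0) = 0, h′′(0) = 24, h′′′(0) = 0.

f: a_k = 0, -3, 0, 1/2, 0, -1/40, 0, 1/1680, …
g: a_k = 0, -4, 0, 32/3, 0, -128/15, 0, 1024/315, …
h₀=f·g: eliminate ⇒ L₀, order ≤ 2·2.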